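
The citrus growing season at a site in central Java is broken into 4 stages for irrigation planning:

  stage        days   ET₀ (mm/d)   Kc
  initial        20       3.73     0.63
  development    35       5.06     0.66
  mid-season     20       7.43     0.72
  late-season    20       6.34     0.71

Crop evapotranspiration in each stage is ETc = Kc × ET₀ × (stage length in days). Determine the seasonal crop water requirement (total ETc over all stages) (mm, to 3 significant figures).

initial: 0.63 × 3.73 × 20 = 47.00 mm
development: 0.66 × 5.06 × 35 = 116.89 mm
mid-season: 0.72 × 7.43 × 20 = 106.99 mm
late-season: 0.71 × 6.34 × 20 = 90.03 mm
Seasonal total = 360.91 mm

361 mm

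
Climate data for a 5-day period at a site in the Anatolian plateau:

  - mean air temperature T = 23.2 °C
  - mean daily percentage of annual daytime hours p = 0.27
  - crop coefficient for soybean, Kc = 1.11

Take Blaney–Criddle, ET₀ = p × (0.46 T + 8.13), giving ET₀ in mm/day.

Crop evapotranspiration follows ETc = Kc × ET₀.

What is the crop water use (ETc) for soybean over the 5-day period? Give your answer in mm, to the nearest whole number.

ET₀ = 0.27 × (0.46 × 23.2 + 8.13) = 0.27 × 18.802 = 5.0765 mm/d
ETc = Kc × ET₀ = 1.11 × 5.0765 = 5.6349 mm/d
Over 5 days: 5.6349 × 5 = 28.175 mm

28 mm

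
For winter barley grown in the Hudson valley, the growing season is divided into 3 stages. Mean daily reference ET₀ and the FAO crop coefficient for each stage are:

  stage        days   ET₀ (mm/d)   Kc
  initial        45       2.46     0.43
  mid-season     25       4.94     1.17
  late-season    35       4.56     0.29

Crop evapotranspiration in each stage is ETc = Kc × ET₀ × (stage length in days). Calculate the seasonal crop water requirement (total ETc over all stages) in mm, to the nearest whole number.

initial: 0.43 × 2.46 × 45 = 47.60 mm
mid-season: 1.17 × 4.94 × 25 = 144.50 mm
late-season: 0.29 × 4.56 × 35 = 46.28 mm
Seasonal total = 238.38 mm

238 mm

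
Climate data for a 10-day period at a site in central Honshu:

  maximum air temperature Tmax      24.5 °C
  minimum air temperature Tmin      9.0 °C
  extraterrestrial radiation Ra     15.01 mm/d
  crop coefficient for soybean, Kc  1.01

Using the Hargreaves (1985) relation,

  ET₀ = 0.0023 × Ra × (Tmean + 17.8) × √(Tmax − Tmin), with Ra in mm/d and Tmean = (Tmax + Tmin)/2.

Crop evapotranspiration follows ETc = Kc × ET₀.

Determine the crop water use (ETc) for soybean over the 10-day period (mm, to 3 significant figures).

Tmean = (24.5 + 9.0)/2 = 16.75 °C
ET₀ = 0.0023 × 15.01 × (16.75 + 17.8) × √15.5 = 0.0023 × 15.01 × 34.55 × 3.9370 = 4.6959 mm/d
ETc = Kc × ET₀ = 1.01 × 4.6959 = 4.7429 mm/d
Over 10 days: 4.7429 × 10 = 47.429 mm

47.4 mm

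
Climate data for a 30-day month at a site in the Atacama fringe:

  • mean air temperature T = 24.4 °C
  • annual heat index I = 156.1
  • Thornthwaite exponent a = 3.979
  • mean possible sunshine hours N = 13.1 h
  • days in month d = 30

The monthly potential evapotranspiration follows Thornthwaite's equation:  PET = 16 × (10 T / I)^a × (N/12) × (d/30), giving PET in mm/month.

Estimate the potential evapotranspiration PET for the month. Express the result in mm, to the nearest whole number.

103 mm

10T/I = 10 × 24.4 / 156.1 = 1.5631
(10T/I)^a = 1.5631^3.979 = 5.9139
Uncorrected PET = 16 × 5.9139 = 94.622 mm
Correction = (N/12)(d/30) = (13.1/12)(30/30) = 1.0917
PET = 94.622 × 1.0917 = 103.299 mm/month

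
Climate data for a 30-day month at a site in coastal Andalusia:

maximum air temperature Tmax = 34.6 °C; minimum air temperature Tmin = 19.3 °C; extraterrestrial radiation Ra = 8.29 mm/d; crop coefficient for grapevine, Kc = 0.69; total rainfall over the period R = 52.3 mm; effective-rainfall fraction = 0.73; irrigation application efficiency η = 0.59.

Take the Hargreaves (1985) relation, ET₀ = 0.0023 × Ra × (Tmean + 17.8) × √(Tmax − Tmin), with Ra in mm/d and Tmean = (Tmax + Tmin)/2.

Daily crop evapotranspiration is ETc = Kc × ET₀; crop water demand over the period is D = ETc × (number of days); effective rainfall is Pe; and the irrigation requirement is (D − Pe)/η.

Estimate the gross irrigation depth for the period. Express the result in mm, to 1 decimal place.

Tmean = (34.6 + 19.3)/2 = 26.95 °C
ET₀ = 0.0023 × 8.29 × (26.95 + 17.8) × √15.3 = 0.0023 × 8.29 × 44.75 × 3.9115 = 3.3375 mm/d
ETc = Kc × ET₀ = 0.69 × 3.3375 = 2.3029 mm/d
Crop demand D = ETc × 30 d = 2.3029 × 30 = 69.087 mm
Pe = 0.73 × 52.3 = 38.179 mm
D − Pe = 69.087 − 38.179 = 30.908 mm
Gross irrigation = 30.908 / 0.59 = 52.386 mm

52.4 mm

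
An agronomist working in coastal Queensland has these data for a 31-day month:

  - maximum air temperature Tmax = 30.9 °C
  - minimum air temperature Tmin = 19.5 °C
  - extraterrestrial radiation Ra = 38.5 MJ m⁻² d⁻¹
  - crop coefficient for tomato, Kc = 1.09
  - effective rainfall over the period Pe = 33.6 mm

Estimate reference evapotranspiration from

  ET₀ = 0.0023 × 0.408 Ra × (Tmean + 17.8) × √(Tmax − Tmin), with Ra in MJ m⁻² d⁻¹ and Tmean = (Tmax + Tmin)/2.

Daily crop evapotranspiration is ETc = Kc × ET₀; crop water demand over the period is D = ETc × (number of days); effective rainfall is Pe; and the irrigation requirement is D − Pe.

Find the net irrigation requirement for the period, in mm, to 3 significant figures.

144 mm

Tmean = (30.9 + 19.5)/2 = 25.20 °C
0.408 Ra = 0.408 × 38.5 = 15.7080 mm/d equivalent
ET₀ = 0.0023 × 15.7080 × (25.20 + 17.8) × √11.4 = 0.0023 × 15.7080 × 43.00 × 3.3764 = 5.2453 mm/d
ETc = Kc × ET₀ = 1.09 × 5.2453 = 5.7174 mm/d
Crop demand D = ETc × 31 d = 5.7174 × 31 = 177.239 mm
D − Pe = 177.239 − 33.6 = 143.639 mm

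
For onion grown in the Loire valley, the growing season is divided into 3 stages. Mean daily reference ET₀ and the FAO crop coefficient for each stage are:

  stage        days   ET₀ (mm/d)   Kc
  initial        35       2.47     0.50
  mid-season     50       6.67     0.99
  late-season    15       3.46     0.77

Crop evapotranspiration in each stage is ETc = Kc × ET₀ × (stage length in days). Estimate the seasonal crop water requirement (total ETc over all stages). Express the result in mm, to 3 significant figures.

initial: 0.50 × 2.47 × 35 = 43.23 mm
mid-season: 0.99 × 6.67 × 50 = 330.17 mm
late-season: 0.77 × 3.46 × 15 = 39.96 mm
Seasonal total = 413.36 mm

413 mm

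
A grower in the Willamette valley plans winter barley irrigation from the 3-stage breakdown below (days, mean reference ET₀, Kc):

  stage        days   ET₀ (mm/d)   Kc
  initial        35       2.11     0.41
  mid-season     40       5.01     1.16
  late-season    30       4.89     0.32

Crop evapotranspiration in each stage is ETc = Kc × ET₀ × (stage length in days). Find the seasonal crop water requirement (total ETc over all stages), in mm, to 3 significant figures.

310 mm

initial: 0.41 × 2.11 × 35 = 30.28 mm
mid-season: 1.16 × 5.01 × 40 = 232.46 mm
late-season: 0.32 × 4.89 × 30 = 46.94 mm
Seasonal total = 309.68 mm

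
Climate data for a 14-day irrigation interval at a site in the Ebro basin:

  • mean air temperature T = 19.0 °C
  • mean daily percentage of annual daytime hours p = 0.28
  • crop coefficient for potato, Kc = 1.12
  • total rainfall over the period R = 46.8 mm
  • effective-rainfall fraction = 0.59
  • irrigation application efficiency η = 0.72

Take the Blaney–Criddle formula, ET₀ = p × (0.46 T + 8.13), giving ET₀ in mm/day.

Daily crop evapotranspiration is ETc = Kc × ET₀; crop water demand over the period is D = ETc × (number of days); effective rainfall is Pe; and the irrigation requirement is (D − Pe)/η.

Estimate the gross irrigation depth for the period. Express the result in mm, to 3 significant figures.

ET₀ = 0.28 × (0.46 × 19.0 + 8.13) = 0.28 × 16.870 = 4.7236 mm/d
ETc = Kc × ET₀ = 1.12 × 4.7236 = 5.2904 mm/d
Crop demand D = ETc × 14 d = 5.2904 × 14 = 74.066 mm
Pe = 0.59 × 46.8 = 27.612 mm
D − Pe = 74.066 − 27.612 = 46.454 mm
Gross irrigation = 46.454 / 0.72 = 64.519 mm

64.5 mm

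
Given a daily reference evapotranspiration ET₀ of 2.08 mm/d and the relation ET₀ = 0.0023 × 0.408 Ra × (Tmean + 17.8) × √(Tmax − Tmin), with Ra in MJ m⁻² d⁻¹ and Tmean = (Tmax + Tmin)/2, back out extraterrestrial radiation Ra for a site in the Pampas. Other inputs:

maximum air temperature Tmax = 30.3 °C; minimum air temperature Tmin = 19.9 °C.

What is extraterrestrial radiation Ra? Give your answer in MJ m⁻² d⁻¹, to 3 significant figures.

Tmean = (30.3+19.9)/2 = 25.10 °C; ΔT = 10.4
Ra = ET₀ / [0.0023 × 0.408 × (Tmean+17.8) × √ΔT]
   = 2.08 / (0.0023 × 0.408 × 42.90 × 3.2249) = 16.021 MJ m⁻² d⁻¹

16.0 MJ m⁻² d⁻¹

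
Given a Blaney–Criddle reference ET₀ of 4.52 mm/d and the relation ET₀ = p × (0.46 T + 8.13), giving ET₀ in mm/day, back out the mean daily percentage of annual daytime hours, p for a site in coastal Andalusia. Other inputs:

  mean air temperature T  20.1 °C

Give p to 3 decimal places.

0.260

p = ET₀ / (0.46 T + 8.13) = 4.52 / (0.46 × 20.1 + 8.13) = 4.52 / 17.376 = 0.2601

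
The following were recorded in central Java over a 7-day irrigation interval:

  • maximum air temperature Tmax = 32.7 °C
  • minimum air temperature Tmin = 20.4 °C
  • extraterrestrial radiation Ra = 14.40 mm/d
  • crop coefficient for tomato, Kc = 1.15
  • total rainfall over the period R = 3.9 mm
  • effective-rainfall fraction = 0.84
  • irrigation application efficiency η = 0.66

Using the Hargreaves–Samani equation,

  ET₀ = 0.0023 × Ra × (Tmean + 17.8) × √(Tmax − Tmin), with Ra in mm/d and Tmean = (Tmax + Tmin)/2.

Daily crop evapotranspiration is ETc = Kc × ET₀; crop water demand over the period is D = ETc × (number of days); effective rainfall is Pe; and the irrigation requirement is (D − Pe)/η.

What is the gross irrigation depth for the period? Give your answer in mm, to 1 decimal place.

Tmean = (32.7 + 20.4)/2 = 26.55 °C
ET₀ = 0.0023 × 14.40 × (26.55 + 17.8) × √12.3 = 0.0023 × 14.40 × 44.35 × 3.5071 = 5.1515 mm/d
ETc = Kc × ET₀ = 1.15 × 5.1515 = 5.9242 mm/d
Crop demand D = ETc × 7 d = 5.9242 × 7 = 41.469 mm
Pe = 0.84 × 3.9 = 3.276 mm
D − Pe = 41.469 − 3.276 = 38.193 mm
Gross irrigation = 38.193 / 0.66 = 57.868 mm

57.9 mm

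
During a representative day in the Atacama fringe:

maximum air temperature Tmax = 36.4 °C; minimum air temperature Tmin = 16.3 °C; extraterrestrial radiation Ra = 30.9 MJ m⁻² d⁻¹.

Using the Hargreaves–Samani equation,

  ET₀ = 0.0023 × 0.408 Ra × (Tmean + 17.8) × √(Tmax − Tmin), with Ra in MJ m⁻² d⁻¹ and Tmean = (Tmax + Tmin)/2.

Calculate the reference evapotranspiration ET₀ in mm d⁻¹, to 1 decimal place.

5.7 mm d⁻¹

Tmean = (36.4 + 16.3)/2 = 26.35 °C
0.408 Ra = 0.408 × 30.9 = 12.6072 mm/d equivalent
ET₀ = 0.0023 × 12.6072 × (26.35 + 17.8) × √20.1 = 0.0023 × 12.6072 × 44.15 × 4.4833 = 5.7395 mm/d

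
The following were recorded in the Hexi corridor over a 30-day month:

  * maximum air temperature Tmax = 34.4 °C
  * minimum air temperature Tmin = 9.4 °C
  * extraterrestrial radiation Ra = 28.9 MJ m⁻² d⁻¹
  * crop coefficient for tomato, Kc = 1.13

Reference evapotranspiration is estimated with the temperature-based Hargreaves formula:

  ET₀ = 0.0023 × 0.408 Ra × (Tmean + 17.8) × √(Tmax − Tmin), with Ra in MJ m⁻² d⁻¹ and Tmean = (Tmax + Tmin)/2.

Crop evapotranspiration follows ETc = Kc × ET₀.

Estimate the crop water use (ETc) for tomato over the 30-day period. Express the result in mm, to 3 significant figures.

Tmean = (34.4 + 9.4)/2 = 21.90 °C
0.408 Ra = 0.408 × 28.9 = 11.7912 mm/d equivalent
ET₀ = 0.0023 × 11.7912 × (21.90 + 17.8) × √25.0 = 0.0023 × 11.7912 × 39.70 × 5.0000 = 5.3833 mm/d
ETc = Kc × ET₀ = 1.13 × 5.3833 = 6.0831 mm/d
Over 30 days: 6.0831 × 30 = 182.493 mm

182 mm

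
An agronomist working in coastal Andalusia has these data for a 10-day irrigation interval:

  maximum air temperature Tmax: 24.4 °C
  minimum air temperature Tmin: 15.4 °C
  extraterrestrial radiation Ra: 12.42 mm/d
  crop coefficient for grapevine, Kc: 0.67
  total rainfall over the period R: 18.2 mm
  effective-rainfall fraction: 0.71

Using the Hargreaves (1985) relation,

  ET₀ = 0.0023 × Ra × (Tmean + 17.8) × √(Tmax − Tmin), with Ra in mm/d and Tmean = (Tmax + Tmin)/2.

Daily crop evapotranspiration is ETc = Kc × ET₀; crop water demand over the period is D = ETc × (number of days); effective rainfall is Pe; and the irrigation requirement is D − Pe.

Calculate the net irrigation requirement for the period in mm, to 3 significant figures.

Tmean = (24.4 + 15.4)/2 = 19.90 °C
ET₀ = 0.0023 × 12.42 × (19.90 + 17.8) × √9.0 = 0.0023 × 12.42 × 37.70 × 3.0000 = 3.2308 mm/d
ETc = Kc × ET₀ = 0.67 × 3.2308 = 2.1646 mm/d
Crop demand D = ETc × 10 d = 2.1646 × 10 = 21.646 mm
Pe = 0.71 × 18.2 = 12.922 mm
D − Pe = 21.646 − 12.922 = 8.724 mm

8.72 mm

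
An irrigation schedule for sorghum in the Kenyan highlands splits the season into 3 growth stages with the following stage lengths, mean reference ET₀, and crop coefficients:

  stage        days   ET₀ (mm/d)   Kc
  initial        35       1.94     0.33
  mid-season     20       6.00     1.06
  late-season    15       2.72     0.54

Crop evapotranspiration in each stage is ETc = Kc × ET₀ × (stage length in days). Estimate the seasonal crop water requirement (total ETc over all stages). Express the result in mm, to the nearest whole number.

initial: 0.33 × 1.94 × 35 = 22.41 mm
mid-season: 1.06 × 6.00 × 20 = 127.20 mm
late-season: 0.54 × 2.72 × 15 = 22.03 mm
Seasonal total = 171.64 mm

172 mm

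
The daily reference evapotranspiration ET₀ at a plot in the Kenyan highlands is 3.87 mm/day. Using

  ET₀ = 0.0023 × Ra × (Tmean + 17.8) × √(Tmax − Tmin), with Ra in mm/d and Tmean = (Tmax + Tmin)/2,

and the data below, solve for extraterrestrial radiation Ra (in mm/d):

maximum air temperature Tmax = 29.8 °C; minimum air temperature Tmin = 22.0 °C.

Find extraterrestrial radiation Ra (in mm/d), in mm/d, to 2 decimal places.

Tmean = 25.90 °C; √ΔT = 2.7928
Ra = ET₀ / [0.0023 × (Tmean+17.8) × √ΔT] = 3.87 / (0.0023 × 43.70 × 2.7928) = 13.787 mm/d

13.79 mm/d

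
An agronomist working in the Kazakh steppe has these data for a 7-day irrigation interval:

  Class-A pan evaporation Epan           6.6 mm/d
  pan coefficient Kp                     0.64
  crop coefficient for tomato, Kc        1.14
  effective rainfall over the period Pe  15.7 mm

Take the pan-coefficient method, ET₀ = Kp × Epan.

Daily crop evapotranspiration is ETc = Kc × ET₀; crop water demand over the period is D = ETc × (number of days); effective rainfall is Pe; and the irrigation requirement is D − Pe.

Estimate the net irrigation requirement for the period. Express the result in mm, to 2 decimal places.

18.01 mm

ET₀ = 0.64 × 6.6 = 4.2240 mm/d
ETc = Kc × ET₀ = 1.14 × 4.2240 = 4.8154 mm/d
Crop demand D = ETc × 7 d = 4.8154 × 7 = 33.708 mm
D − Pe = 33.708 − 15.7 = 18.008 mm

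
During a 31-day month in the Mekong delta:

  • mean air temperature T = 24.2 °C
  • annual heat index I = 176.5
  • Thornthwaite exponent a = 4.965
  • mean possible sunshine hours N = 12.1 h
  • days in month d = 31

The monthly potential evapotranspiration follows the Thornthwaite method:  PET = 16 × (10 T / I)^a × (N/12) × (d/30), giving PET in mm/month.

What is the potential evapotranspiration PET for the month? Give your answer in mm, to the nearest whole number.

10T/I = 10 × 24.2 / 176.5 = 1.3711
(10T/I)^a = 1.3711^4.965 = 4.7923
Uncorrected PET = 16 × 4.7923 = 76.677 mm
Correction = (N/12)(d/30) = (12.1/12)(31/30) = 1.0419
PET = 76.677 × 1.0419 = 79.890 mm/month

80 mm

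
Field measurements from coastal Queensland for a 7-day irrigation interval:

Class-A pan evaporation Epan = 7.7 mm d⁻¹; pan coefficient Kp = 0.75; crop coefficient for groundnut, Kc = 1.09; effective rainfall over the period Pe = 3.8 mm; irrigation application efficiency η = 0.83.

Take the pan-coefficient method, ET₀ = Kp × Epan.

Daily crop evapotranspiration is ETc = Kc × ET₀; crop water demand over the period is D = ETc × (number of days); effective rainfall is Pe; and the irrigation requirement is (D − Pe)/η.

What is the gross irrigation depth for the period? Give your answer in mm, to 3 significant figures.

48.5 mm

ET₀ = 0.75 × 7.7 = 5.7750 mm/d
ETc = Kc × ET₀ = 1.09 × 5.7750 = 6.2948 mm/d
Crop demand D = ETc × 7 d = 6.2948 × 7 = 44.064 mm
D − Pe = 44.064 − 3.8 = 40.264 mm
Gross irrigation = 40.264 / 0.83 = 48.511 mm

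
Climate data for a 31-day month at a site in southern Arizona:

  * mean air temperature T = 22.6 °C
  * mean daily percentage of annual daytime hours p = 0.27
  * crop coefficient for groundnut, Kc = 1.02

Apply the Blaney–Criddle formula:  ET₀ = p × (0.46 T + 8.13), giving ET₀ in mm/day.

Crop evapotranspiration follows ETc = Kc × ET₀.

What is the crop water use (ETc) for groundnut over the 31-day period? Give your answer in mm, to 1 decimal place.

ET₀ = 0.27 × (0.46 × 22.6 + 8.13) = 0.27 × 18.526 = 5.0020 mm/d
ETc = Kc × ET₀ = 1.02 × 5.0020 = 5.1020 mm/d
Over 31 days: 5.1020 × 31 = 158.162 mm

158.2 mm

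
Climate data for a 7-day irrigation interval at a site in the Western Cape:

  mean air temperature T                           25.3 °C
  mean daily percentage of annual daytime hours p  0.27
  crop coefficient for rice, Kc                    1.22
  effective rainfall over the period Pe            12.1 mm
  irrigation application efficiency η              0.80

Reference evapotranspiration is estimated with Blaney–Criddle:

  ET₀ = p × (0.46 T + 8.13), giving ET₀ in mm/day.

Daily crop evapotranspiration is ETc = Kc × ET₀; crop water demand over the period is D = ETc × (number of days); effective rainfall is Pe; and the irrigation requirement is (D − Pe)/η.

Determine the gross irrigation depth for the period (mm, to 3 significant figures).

ET₀ = 0.27 × (0.46 × 25.3 + 8.13) = 0.27 × 19.768 = 5.3374 mm/d
ETc = Kc × ET₀ = 1.22 × 5.3374 = 6.5116 mm/d
Crop demand D = ETc × 7 d = 6.5116 × 7 = 45.581 mm
D − Pe = 45.581 − 12.1 = 33.481 mm
Gross irrigation = 33.481 / 0.80 = 41.851 mm

41.9 mm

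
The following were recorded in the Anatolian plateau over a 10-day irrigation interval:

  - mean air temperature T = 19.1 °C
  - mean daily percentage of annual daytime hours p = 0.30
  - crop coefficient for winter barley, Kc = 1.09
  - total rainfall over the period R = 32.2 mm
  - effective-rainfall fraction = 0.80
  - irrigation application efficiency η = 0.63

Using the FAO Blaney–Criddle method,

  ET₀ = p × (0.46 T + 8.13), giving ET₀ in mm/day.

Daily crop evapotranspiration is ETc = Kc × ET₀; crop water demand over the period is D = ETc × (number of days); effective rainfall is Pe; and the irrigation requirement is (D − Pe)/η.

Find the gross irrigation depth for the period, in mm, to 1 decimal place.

46.9 mm

ET₀ = 0.30 × (0.46 × 19.1 + 8.13) = 0.30 × 16.916 = 5.0748 mm/d
ETc = Kc × ET₀ = 1.09 × 5.0748 = 5.5315 mm/d
Crop demand D = ETc × 10 d = 5.5315 × 10 = 55.315 mm
Pe = 0.80 × 32.2 = 25.760 mm
D − Pe = 55.315 − 25.760 = 29.555 mm
Gross irrigation = 29.555 / 0.63 = 46.913 mm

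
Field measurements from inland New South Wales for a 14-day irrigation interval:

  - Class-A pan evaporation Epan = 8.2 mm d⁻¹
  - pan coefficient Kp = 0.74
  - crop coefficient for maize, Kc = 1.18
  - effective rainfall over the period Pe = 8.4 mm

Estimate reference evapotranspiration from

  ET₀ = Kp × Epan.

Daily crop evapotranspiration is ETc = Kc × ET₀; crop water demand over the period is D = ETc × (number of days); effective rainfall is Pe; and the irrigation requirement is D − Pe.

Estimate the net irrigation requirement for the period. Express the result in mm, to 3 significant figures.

91.8 mm

ET₀ = 0.74 × 8.2 = 6.0680 mm/d
ETc = Kc × ET₀ = 1.18 × 6.0680 = 7.1602 mm/d
Crop demand D = ETc × 14 d = 7.1602 × 14 = 100.243 mm
D − Pe = 100.243 − 8.4 = 91.843 mm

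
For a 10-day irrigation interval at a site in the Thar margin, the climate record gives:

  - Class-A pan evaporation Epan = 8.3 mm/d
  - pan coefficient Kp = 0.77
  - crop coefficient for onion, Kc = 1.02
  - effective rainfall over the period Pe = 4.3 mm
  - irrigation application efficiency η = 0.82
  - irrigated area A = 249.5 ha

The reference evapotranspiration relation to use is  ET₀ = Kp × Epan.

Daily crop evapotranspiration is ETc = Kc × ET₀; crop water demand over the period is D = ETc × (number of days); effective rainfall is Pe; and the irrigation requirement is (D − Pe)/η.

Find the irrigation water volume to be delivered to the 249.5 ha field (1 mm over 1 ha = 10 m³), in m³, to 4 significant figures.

ET₀ = 0.77 × 8.3 = 6.3910 mm/d
ETc = Kc × ET₀ = 1.02 × 6.3910 = 6.5188 mm/d
Crop demand D = ETc × 10 d = 6.5188 × 10 = 65.188 mm
D − Pe = 65.188 − 4.3 = 60.888 mm
Gross irrigation = 60.888 / 0.82 = 74.254 mm
Volume = 74.254 mm × 249.5 ha × 10 = 185263.7 m³

185300 m³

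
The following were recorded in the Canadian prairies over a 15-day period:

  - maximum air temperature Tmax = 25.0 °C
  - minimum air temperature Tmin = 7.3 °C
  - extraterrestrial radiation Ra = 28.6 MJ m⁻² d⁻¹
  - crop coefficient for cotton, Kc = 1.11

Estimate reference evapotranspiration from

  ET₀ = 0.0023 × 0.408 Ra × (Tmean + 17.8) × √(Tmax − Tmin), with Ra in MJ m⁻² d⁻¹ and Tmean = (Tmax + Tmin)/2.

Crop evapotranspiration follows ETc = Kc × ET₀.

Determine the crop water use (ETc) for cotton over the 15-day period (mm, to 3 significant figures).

Tmean = (25.0 + 7.3)/2 = 16.15 °C
0.408 Ra = 0.408 × 28.6 = 11.6688 mm/d equivalent
ET₀ = 0.0023 × 11.6688 × (16.15 + 17.8) × √17.7 = 0.0023 × 11.6688 × 33.95 × 4.2071 = 3.8333 mm/d
ETc = Kc × ET₀ = 1.11 × 3.8333 = 4.2550 mm/d
Over 15 days: 4.2550 × 15 = 63.825 mm

63.8 mm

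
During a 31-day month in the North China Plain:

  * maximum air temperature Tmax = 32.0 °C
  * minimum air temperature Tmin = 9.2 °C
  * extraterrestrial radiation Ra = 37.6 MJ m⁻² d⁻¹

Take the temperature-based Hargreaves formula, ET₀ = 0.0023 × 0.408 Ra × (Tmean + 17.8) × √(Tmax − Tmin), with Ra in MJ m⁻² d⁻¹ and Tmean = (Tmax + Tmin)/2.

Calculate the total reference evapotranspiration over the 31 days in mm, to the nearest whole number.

201 mm

Tmean = (32.0 + 9.2)/2 = 20.60 °C
0.408 Ra = 0.408 × 37.6 = 15.3408 mm/d equivalent
ET₀ = 0.0023 × 15.3408 × (20.60 + 17.8) × √22.8 = 0.0023 × 15.3408 × 38.40 × 4.7749 = 6.4695 mm/d
Over 31 days: 6.4695 × 31 = 200.555 mm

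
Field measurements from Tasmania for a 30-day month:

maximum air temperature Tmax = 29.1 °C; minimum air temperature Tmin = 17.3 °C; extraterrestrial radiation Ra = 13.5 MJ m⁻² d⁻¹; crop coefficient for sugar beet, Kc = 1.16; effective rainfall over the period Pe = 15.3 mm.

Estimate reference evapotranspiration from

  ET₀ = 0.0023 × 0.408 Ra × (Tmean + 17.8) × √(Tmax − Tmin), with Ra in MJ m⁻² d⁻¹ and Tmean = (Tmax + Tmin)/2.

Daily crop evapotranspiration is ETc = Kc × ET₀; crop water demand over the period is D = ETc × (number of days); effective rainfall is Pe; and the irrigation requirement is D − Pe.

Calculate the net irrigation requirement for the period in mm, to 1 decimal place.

46.8 mm

Tmean = (29.1 + 17.3)/2 = 23.20 °C
0.408 Ra = 0.408 × 13.5 = 5.5080 mm/d equivalent
ET₀ = 0.0023 × 5.5080 × (23.20 + 17.8) × √11.8 = 0.0023 × 5.5080 × 41.00 × 3.4351 = 1.7842 mm/d
ETc = Kc × ET₀ = 1.16 × 1.7842 = 2.0697 mm/d
Crop demand D = ETc × 30 d = 2.0697 × 30 = 62.091 mm
D − Pe = 62.091 − 15.3 = 46.791 mm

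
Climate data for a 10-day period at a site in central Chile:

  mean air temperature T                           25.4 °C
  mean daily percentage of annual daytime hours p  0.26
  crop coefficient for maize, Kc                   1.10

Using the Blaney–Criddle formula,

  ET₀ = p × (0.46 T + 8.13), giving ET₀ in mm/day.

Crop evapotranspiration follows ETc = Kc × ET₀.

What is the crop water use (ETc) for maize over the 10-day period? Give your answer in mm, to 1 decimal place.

56.7 mm

ET₀ = 0.26 × (0.46 × 25.4 + 8.13) = 0.26 × 19.814 = 5.1516 mm/d
ETc = Kc × ET₀ = 1.10 × 5.1516 = 5.6668 mm/d
Over 10 days: 5.6668 × 10 = 56.668 mm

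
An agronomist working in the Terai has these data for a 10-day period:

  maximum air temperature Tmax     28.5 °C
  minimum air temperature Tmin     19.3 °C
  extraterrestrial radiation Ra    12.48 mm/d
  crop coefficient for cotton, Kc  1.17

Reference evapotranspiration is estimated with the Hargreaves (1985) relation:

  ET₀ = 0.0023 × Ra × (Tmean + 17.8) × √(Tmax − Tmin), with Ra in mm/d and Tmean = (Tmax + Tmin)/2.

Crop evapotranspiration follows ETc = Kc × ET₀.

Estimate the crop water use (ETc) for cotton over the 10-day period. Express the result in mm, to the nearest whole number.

42 mm

Tmean = (28.5 + 19.3)/2 = 23.90 °C
ET₀ = 0.0023 × 12.48 × (23.90 + 17.8) × √9.2 = 0.0023 × 12.48 × 41.70 × 3.0332 = 3.6306 mm/d
ETc = Kc × ET₀ = 1.17 × 3.6306 = 4.2478 mm/d
Over 10 days: 4.2478 × 10 = 42.478 mm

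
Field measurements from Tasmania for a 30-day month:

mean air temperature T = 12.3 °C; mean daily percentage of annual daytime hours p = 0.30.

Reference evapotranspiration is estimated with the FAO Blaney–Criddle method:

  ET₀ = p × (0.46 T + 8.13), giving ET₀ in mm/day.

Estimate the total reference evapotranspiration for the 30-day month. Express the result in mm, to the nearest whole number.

124 mm

ET₀ = 0.30 × (0.46 × 12.3 + 8.13) = 0.30 × 13.788 = 4.1364 mm/d
Monthly total = 4.1364 × 30 = 124.092 mm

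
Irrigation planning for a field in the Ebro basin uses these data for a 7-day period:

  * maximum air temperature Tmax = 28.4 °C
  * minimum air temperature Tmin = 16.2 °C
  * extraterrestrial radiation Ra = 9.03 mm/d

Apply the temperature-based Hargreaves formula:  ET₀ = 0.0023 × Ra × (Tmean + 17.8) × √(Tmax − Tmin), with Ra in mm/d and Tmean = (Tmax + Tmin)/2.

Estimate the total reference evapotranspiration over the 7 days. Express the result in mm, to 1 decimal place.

Tmean = (28.4 + 16.2)/2 = 22.30 °C
ET₀ = 0.0023 × 9.03 × (22.30 + 17.8) × √12.2 = 0.0023 × 9.03 × 40.10 × 3.4928 = 2.9089 mm/d
Over 7 days: 2.9089 × 7 = 20.362 mm

20.4 mm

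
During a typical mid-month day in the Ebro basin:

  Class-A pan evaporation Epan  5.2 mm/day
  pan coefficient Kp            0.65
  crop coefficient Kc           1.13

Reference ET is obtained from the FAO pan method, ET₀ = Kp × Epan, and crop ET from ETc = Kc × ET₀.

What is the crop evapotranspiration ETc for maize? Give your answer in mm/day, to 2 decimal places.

3.82 mm/day

ET₀ = 0.65 × 5.2 = 3.3800 mm/d
ETc = Kc × ET₀ = 1.13 × 3.3800 = 3.8194 mm/d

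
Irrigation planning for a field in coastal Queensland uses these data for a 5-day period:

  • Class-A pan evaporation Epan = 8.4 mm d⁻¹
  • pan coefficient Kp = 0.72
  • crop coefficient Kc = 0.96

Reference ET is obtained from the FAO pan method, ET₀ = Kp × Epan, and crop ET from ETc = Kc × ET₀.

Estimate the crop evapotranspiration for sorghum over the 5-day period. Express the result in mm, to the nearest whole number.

ET₀ = 0.72 × 8.4 = 6.0480 mm/d
ETc = Kc × ET₀ = 0.96 × 6.0480 = 5.8061 mm/d
Over 5 days: 5.8061 × 5 = 29.031 mm

29 mm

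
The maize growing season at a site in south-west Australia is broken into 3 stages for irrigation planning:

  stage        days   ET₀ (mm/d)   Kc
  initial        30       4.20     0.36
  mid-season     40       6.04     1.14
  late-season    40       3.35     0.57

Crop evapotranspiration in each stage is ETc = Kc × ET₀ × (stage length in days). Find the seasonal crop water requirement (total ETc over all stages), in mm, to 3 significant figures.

397 mm

initial: 0.36 × 4.20 × 30 = 45.36 mm
mid-season: 1.14 × 6.04 × 40 = 275.42 mm
late-season: 0.57 × 3.35 × 40 = 76.38 mm
Seasonal total = 397.16 mm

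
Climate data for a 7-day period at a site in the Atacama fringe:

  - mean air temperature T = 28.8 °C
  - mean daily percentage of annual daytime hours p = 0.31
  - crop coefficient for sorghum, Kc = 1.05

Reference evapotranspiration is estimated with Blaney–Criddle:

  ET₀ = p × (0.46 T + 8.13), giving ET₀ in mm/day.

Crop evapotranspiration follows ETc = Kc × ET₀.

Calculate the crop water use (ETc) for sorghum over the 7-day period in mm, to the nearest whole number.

49 mm

ET₀ = 0.31 × (0.46 × 28.8 + 8.13) = 0.31 × 21.378 = 6.6272 mm/d
ETc = Kc × ET₀ = 1.05 × 6.6272 = 6.9586 mm/d
Over 7 days: 6.9586 × 7 = 48.710 mm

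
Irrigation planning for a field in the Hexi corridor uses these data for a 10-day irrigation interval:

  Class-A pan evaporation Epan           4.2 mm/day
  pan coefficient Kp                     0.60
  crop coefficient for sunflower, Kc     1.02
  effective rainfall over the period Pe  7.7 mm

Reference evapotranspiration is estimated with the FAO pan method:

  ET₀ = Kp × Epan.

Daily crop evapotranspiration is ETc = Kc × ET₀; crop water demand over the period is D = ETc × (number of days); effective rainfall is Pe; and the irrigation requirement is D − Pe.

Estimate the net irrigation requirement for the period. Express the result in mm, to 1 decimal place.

18.0 mm

ET₀ = 0.60 × 4.2 = 2.5200 mm/d
ETc = Kc × ET₀ = 1.02 × 2.5200 = 2.5704 mm/d
Crop demand D = ETc × 10 d = 2.5704 × 10 = 25.704 mm
D − Pe = 25.704 − 7.7 = 18.004 mm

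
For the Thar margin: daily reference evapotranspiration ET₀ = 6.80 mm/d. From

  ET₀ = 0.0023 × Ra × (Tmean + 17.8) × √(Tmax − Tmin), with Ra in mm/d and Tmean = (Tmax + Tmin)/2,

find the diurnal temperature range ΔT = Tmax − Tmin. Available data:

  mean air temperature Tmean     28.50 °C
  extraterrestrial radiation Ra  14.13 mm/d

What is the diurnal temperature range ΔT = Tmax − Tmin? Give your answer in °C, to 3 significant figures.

20.4 °C

√ΔT = ET₀ / [0.0023 × Ra × (Tmean+17.8)] = 6.80 / (0.0023 × 14.13 × 46.30) = 4.5192
ΔT = 4.5192² = 20.423 °C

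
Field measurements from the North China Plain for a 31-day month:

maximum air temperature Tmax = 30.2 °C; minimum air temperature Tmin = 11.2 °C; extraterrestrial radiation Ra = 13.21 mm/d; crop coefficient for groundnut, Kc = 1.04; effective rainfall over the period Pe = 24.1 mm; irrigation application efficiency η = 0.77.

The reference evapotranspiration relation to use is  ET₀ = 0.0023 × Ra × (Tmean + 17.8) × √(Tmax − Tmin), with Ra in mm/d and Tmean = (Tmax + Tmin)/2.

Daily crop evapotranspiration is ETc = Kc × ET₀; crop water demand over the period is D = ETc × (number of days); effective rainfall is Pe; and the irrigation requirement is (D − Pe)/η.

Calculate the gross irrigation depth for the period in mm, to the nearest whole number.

Tmean = (30.2 + 11.2)/2 = 20.70 °C
ET₀ = 0.0023 × 13.21 × (20.70 + 17.8) × √19.0 = 0.0023 × 13.21 × 38.50 × 4.3589 = 5.0988 mm/d
ETc = Kc × ET₀ = 1.04 × 5.0988 = 5.3028 mm/d
Crop demand D = ETc × 31 d = 5.3028 × 31 = 164.387 mm
D − Pe = 164.387 − 24.1 = 140.287 mm
Gross irrigation = 140.287 / 0.77 = 182.191 mm

182 mm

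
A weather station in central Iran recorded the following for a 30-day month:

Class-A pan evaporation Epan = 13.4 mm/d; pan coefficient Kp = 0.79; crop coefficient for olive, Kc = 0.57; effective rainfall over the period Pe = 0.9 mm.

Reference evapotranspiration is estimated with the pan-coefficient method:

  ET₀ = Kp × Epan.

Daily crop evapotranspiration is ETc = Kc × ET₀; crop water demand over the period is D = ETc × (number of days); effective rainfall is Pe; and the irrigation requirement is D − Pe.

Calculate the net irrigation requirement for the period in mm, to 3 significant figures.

ET₀ = 0.79 × 13.4 = 10.5860 mm/d
ETc = Kc × ET₀ = 0.57 × 10.5860 = 6.0340 mm/d
Crop demand D = ETc × 30 d = 6.0340 × 30 = 181.020 mm
D − Pe = 181.020 − 0.9 = 180.120 mm

180 mm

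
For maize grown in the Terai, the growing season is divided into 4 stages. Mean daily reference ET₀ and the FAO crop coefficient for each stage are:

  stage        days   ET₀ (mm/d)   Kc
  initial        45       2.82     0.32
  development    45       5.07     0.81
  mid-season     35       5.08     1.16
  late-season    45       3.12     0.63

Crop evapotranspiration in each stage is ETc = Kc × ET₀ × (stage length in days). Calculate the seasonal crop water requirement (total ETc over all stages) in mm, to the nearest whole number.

520 mm

initial: 0.32 × 2.82 × 45 = 40.61 mm
development: 0.81 × 5.07 × 45 = 184.80 mm
mid-season: 1.16 × 5.08 × 35 = 206.25 mm
late-season: 0.63 × 3.12 × 45 = 88.45 mm
Seasonal total = 520.11 mm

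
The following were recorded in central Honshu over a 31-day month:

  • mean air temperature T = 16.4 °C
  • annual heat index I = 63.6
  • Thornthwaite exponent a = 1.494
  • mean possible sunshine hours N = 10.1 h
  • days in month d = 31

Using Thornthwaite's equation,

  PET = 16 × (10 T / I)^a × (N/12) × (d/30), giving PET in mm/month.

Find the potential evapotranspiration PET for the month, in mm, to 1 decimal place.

57.3 mm

10T/I = 10 × 16.4 / 63.6 = 2.5786
(10T/I)^a = 2.5786^1.494 = 4.1173
Uncorrected PET = 16 × 4.1173 = 65.877 mm
Correction = (N/12)(d/30) = (10.1/12)(31/30) = 0.8697
PET = 65.877 × 0.8697 = 57.293 mm/month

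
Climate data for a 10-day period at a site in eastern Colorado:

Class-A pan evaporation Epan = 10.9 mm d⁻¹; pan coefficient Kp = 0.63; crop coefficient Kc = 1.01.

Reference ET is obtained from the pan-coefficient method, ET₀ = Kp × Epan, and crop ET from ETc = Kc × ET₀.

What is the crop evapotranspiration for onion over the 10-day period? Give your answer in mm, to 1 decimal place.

69.4 mm

ET₀ = 0.63 × 10.9 = 6.8670 mm/d
ETc = Kc × ET₀ = 1.01 × 6.8670 = 6.9357 mm/d
Over 10 days: 6.9357 × 10 = 69.357 mm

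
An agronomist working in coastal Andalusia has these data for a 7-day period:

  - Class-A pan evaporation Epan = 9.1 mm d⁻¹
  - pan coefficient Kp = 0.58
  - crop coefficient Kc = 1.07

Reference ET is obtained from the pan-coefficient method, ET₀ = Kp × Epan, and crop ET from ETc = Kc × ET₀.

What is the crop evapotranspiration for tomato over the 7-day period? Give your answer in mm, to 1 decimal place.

ET₀ = 0.58 × 9.1 = 5.2780 mm/d
ETc = Kc × ET₀ = 1.07 × 5.2780 = 5.6475 mm/d
Over 7 days: 5.6475 × 7 = 39.533 mm

39.5 mm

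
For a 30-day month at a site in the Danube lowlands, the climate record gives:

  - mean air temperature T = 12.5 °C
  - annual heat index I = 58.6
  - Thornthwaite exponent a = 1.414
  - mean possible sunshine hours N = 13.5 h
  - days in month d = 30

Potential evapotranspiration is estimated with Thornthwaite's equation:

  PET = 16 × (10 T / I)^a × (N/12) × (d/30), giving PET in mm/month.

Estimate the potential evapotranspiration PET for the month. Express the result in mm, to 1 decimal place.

52.5 mm

10T/I = 10 × 12.5 / 58.6 = 2.1331
(10T/I)^a = 2.1331^1.414 = 2.9189
Uncorrected PET = 16 × 2.9189 = 46.702 mm
Correction = (N/12)(d/30) = (13.5/12)(30/30) = 1.1250
PET = 46.702 × 1.1250 = 52.540 mm/month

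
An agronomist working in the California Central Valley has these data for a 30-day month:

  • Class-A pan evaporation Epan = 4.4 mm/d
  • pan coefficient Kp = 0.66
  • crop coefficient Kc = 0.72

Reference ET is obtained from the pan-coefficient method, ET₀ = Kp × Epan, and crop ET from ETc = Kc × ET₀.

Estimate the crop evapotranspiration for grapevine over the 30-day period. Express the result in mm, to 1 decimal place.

62.7 mm

ET₀ = 0.66 × 4.4 = 2.9040 mm/d
ETc = Kc × ET₀ = 0.72 × 2.9040 = 2.0909 mm/d
Over 30 days: 2.0909 × 30 = 62.727 mm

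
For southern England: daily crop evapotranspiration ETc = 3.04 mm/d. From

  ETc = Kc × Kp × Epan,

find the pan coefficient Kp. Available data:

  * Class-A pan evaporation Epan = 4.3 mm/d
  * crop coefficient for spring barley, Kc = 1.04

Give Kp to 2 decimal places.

0.68

ETc = Kc × Kp × Epan  ⇒  Kp = ETc / (Kc × Epan)
Kp = 3.04 / (1.04 × 4.3) = 3.04 / 4.472 = 0.6798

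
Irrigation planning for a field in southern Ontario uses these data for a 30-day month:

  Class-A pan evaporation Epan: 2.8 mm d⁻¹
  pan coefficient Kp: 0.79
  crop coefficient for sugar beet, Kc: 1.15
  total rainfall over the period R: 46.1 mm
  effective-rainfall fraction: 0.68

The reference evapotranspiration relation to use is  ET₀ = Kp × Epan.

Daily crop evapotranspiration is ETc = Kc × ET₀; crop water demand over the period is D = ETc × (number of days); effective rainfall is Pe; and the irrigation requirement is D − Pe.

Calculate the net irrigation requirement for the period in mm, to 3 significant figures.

ET₀ = 0.79 × 2.8 = 2.2120 mm/d
ETc = Kc × ET₀ = 1.15 × 2.2120 = 2.5438 mm/d
Crop demand D = ETc × 30 d = 2.5438 × 30 = 76.314 mm
Pe = 0.68 × 46.1 = 31.348 mm
D − Pe = 76.314 − 31.348 = 44.966 mm

45.0 mm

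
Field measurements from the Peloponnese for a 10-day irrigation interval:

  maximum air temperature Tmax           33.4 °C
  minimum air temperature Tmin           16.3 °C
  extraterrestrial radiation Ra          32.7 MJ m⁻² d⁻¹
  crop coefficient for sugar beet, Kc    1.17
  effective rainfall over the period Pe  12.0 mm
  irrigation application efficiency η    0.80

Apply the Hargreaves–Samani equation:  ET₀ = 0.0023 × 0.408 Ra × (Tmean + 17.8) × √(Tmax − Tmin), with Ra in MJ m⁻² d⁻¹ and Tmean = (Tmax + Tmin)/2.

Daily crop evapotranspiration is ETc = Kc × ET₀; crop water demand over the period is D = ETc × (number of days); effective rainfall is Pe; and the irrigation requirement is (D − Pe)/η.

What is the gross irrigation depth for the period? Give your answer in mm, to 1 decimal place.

Tmean = (33.4 + 16.3)/2 = 24.85 °C
0.408 Ra = 0.408 × 32.7 = 13.3416 mm/d equivalent
ET₀ = 0.0023 × 13.3416 × (24.85 + 17.8) × √17.1 = 0.0023 × 13.3416 × 42.65 × 4.1352 = 5.4119 mm/d
ETc = Kc × ET₀ = 1.17 × 5.4119 = 6.3319 mm/d
Crop demand D = ETc × 10 d = 6.3319 × 10 = 63.319 mm
D − Pe = 63.319 − 12.0 = 51.319 mm
Gross irrigation = 51.319 / 0.80 = 64.149 mm

64.1 mm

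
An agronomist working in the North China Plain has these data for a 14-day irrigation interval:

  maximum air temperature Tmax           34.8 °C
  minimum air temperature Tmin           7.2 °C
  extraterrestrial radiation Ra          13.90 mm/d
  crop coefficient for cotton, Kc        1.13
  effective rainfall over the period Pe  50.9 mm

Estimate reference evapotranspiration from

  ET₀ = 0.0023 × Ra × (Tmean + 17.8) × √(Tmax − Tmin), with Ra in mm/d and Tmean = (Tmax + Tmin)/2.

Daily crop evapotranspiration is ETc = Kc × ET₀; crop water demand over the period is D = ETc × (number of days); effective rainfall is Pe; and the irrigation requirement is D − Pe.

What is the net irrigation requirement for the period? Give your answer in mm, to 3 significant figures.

Tmean = (34.8 + 7.2)/2 = 21.00 °C
ET₀ = 0.0023 × 13.90 × (21.00 + 17.8) × √27.6 = 0.0023 × 13.90 × 38.80 × 5.2536 = 6.5168 mm/d
ETc = Kc × ET₀ = 1.13 × 6.5168 = 7.3640 mm/d
Crop demand D = ETc × 14 d = 7.3640 × 14 = 103.096 mm
D − Pe = 103.096 − 50.9 = 52.196 mm

52.2 mm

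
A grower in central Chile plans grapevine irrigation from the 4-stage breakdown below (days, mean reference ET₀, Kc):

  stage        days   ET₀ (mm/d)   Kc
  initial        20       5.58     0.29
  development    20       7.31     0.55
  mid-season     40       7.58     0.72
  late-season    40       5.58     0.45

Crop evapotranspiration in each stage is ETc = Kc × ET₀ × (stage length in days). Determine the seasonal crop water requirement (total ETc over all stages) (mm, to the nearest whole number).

initial: 0.29 × 5.58 × 20 = 32.36 mm
development: 0.55 × 7.31 × 20 = 80.41 mm
mid-season: 0.72 × 7.58 × 40 = 218.30 mm
late-season: 0.45 × 5.58 × 40 = 100.44 mm
Seasonal total = 431.51 mm

432 mm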